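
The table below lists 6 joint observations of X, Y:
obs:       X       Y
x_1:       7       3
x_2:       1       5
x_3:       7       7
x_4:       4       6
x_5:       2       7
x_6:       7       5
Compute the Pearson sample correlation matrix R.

Step 1 — column means:
  mean(X) = (7 + 1 + 7 + 4 + 2 + 7) / 6 = 28/6 = 4.6667
  mean(Y) = (3 + 5 + 7 + 6 + 7 + 5) / 6 = 33/6 = 5.5

Step 2 — sample variances and covariances s[i,j] = (1/(n-1)) · Σ_k (x_{k,i} - mean_i) · (x_{k,j} - mean_j), with n-1 = 5:
  s[X,X] = ((2.3333)·(2.3333) + (-3.6667)·(-3.6667) + (2.3333)·(2.3333) + (-0.6667)·(-0.6667) + (-2.6667)·(-2.6667) + (2.3333)·(2.3333)) / 5 = 37.3333/5 = 7.4667
  s[X,Y] = ((2.3333)·(-2.5) + (-3.6667)·(-0.5) + (2.3333)·(1.5) + (-0.6667)·(0.5) + (-2.6667)·(1.5) + (2.3333)·(-0.5)) / 5 = -6/5 = -1.2
  s[Y,Y] = ((-2.5)·(-2.5) + (-0.5)·(-0.5) + (1.5)·(1.5) + (0.5)·(0.5) + (1.5)·(1.5) + (-0.5)·(-0.5)) / 5 = 11.5/5 = 2.3
  Sample standard deviations s_i = √(s[i,i]):
  s(X) = √(7.4667) = 2.7325
  s(Y) = √(2.3) = 1.5166

Step 3 — r_{ij} = s_{ij} / (s_i · s_j):
  r[X,X] = 1 (diagonal).
  r[X,Y] = -1.2 / (2.7325 · 1.5166) = -1.2 / 4.1441 = -0.2896
  r[Y,Y] = 1 (diagonal).

R is symmetric with unit diagonal. Assembling:

R = [[1, -0.2896],
 [-0.2896, 1]]


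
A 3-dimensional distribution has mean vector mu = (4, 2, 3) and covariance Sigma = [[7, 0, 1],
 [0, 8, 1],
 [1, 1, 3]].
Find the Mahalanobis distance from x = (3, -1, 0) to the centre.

Step 1 — centre the observation: (x - mu) = (-1, -3, -3).

Step 2 — invert Sigma (cofactor / det for 3×3, or solve directly):
  Sigma^{-1} = [[0.1503, 0.0065, -0.0523],
 [0.0065, 0.1307, -0.0458],
 [-0.0523, -0.0458, 0.366]].

Step 3 — form the quadratic (x - mu)^T · Sigma^{-1} · (x - mu):
  Sigma^{-1} · (x - mu) = (-0.0131, -0.2614, -0.9085).
  (x - mu)^T · [Sigma^{-1} · (x - mu)] = (-1)·(-0.0131) + (-3)·(-0.2614) + (-3)·(-0.9085) = 3.5229.

Step 4 — take square root: d = √(3.5229) ≈ 1.8769.

d(x, mu) = √(3.5229) ≈ 1.8769


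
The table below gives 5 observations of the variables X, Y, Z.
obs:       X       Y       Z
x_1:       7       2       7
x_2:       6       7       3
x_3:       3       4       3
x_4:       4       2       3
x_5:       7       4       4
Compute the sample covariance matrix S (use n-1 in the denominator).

Step 1 — column means:
  mean(X) = (7 + 6 + 3 + 4 + 7) / 5 = 27/5 = 5.4
  mean(Y) = (2 + 7 + 4 + 2 + 4) / 5 = 19/5 = 3.8
  mean(Z) = (7 + 3 + 3 + 3 + 4) / 5 = 20/5 = 4

Step 2 — sample covariance S[i,j] = (1/(n-1)) · Σ_k (x_{k,i} - mean_i) · (x_{k,j} - mean_j), with n-1 = 4.
  S[X,X] = ((1.6)·(1.6) + (0.6)·(0.6) + (-2.4)·(-2.4) + (-1.4)·(-1.4) + (1.6)·(1.6)) / 4 = 13.2/4 = 3.3
  S[X,Y] = ((1.6)·(-1.8) + (0.6)·(3.2) + (-2.4)·(0.2) + (-1.4)·(-1.8) + (1.6)·(0.2)) / 4 = 1.4/4 = 0.35
  S[X,Z] = ((1.6)·(3) + (0.6)·(-1) + (-2.4)·(-1) + (-1.4)·(-1) + (1.6)·(0)) / 4 = 8/4 = 2
  S[Y,Y] = ((-1.8)·(-1.8) + (3.2)·(3.2) + (0.2)·(0.2) + (-1.8)·(-1.8) + (0.2)·(0.2)) / 4 = 16.8/4 = 4.2
  S[Y,Z] = ((-1.8)·(3) + (3.2)·(-1) + (0.2)·(-1) + (-1.8)·(-1) + (0.2)·(0)) / 4 = -7/4 = -1.75
  S[Z,Z] = ((3)·(3) + (-1)·(-1) + (-1)·(-1) + (-1)·(-1) + (0)·(0)) / 4 = 12/4 = 3

S is symmetric (S[j,i] = S[i,j]). Assembling:

S = [[3.3, 0.35, 2],
 [0.35, 4.2, -1.75],
 [2, -1.75, 3]]


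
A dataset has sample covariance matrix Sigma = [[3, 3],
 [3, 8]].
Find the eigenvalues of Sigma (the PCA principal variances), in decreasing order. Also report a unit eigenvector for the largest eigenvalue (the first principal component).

Step 1 — characteristic polynomial of 2×2 Sigma:
  det(Sigma - λI) = λ² - trace · λ + det = 0.
  trace = 3 + 8 = 11, det = 3·8 - (3)² = 15.
Step 2 — discriminant:
  Δ = trace² - 4·det = 121 - 60 = 61.
Step 3 — eigenvalues:
  λ = (trace ± √Δ)/2 = (11 ± 7.8102)/2,
  λ_1 = 9.4051,  λ_2 = 1.5949.

Step 4 — unit eigenvector for λ_1: solve (Sigma - λ_1 I)v = 0. First row:
  (3 - 9.4051)·v_x + (3)·v_y = 0, i.e. (-6.4051)·v_x + (3)·v_y = 0,
  so v ∝ (b, λ_1 - a) = (3, 6.4051) = u.
  ||u|| = √((3)² + (6.4051)²) = √(50.0256) ≈ 7.0729,
  v_1 = u/||u|| ≈ (0.4242, 0.9056) (||v_1|| = 1).

λ_1 = 9.4051,  λ_2 = 1.5949;  v_1 ≈ (0.4242, 0.9056)


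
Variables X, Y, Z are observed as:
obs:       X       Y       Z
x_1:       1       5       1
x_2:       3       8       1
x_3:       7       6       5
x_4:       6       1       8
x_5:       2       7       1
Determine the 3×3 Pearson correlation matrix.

Step 1 — column means:
  mean(X) = (1 + 3 + 7 + 6 + 2) / 5 = 19/5 = 3.8
  mean(Y) = (5 + 8 + 6 + 1 + 7) / 5 = 27/5 = 5.4
  mean(Z) = (1 + 1 + 5 + 8 + 1) / 5 = 16/5 = 3.2

Step 2 — sample variances and covariances s[i,j] = (1/(n-1)) · Σ_k (x_{k,i} - mean_i) · (x_{k,j} - mean_j), with n-1 = 4:
  s[X,X] = ((-2.8)·(-2.8) + (-0.8)·(-0.8) + (3.2)·(3.2) + (2.2)·(2.2) + (-1.8)·(-1.8)) / 4 = 26.8/4 = 6.7
  s[X,Y] = ((-2.8)·(-0.4) + (-0.8)·(2.6) + (3.2)·(0.6) + (2.2)·(-4.4) + (-1.8)·(1.6)) / 4 = -11.6/4 = -2.9
  s[X,Z] = ((-2.8)·(-2.2) + (-0.8)·(-2.2) + (3.2)·(1.8) + (2.2)·(4.8) + (-1.8)·(-2.2)) / 4 = 28.2/4 = 7.05
  s[Y,Y] = ((-0.4)·(-0.4) + (2.6)·(2.6) + (0.6)·(0.6) + (-4.4)·(-4.4) + (1.6)·(1.6)) / 4 = 29.2/4 = 7.3
  s[Y,Z] = ((-0.4)·(-2.2) + (2.6)·(-2.2) + (0.6)·(1.8) + (-4.4)·(4.8) + (1.6)·(-2.2)) / 4 = -28.4/4 = -7.1
  s[Z,Z] = ((-2.2)·(-2.2) + (-2.2)·(-2.2) + (1.8)·(1.8) + (4.8)·(4.8) + (-2.2)·(-2.2)) / 4 = 40.8/4 = 10.2
  Sample standard deviations s_i = √(s[i,i]):
  s(X) = √(6.7) = 2.5884
  s(Y) = √(7.3) = 2.7019
  s(Z) = √(10.2) = 3.1937

Step 3 — r_{ij} = s_{ij} / (s_i · s_j):
  r[X,X] = 1 (diagonal).
  r[X,Y] = -2.9 / (2.5884 · 2.7019) = -2.9 / 6.9936 = -0.4147
  r[X,Z] = 7.05 / (2.5884 · 3.1937) = 7.05 / 8.2668 = 0.8528
  r[Y,Y] = 1 (diagonal).
  r[Y,Z] = -7.1 / (2.7019 · 3.1937) = -7.1 / 8.629 = -0.8228
  r[Z,Z] = 1 (diagonal).

R is symmetric with unit diagonal. Assembling:

R = [[1, -0.4147, 0.8528],
 [-0.4147, 1, -0.8228],
 [0.8528, -0.8228, 1]]


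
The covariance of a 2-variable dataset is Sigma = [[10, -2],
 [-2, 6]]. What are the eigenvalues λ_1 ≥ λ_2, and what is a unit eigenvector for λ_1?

Step 1 — characteristic polynomial of 2×2 Sigma:
  det(Sigma - λI) = λ² - trace · λ + det = 0.
  trace = 10 + 6 = 16, det = 10·6 - (-2)² = 56.
Step 2 — discriminant:
  Δ = trace² - 4·det = 256 - 224 = 32.
Step 3 — eigenvalues:
  λ = (trace ± √Δ)/2 = (16 ± 5.6569)/2,
  λ_1 = 10.8284,  λ_2 = 5.1716.

Step 4 — unit eigenvector for λ_1: solve (Sigma - λ_1 I)v = 0. First row:
  (10 - 10.8284)·v_x + (-2)·v_y = 0, i.e. (-0.8284)·v_x + (-2)·v_y = 0,
  so v ∝ (b, λ_1 - a) = (-2, 0.8284); multiply by -1 so the first entry is positive: u = (2, -0.8284).
  ||u|| = √((2)² + (-0.8284)²) = √(4.6863) ≈ 2.1648,
  v_1 = u/||u|| ≈ (0.9239, -0.3827) (||v_1|| = 1).

λ_1 = 10.8284,  λ_2 = 5.1716;  v_1 ≈ (0.9239, -0.3827)


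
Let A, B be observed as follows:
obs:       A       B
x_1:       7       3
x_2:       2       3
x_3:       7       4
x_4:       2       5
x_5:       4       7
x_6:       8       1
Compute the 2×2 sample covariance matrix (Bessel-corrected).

Step 1 — column means:
  mean(A) = (7 + 2 + 7 + 2 + 4 + 8) / 6 = 30/6 = 5
  mean(B) = (3 + 3 + 4 + 5 + 7 + 1) / 6 = 23/6 = 3.8333

Step 2 — sample covariance S[i,j] = (1/(n-1)) · Σ_k (x_{k,i} - mean_i) · (x_{k,j} - mean_j), with n-1 = 5.
  S[A,A] = ((2)·(2) + (-3)·(-3) + (2)·(2) + (-3)·(-3) + (-1)·(-1) + (3)·(3)) / 5 = 36/5 = 7.2
  S[A,B] = ((2)·(-0.8333) + (-3)·(-0.8333) + (2)·(0.1667) + (-3)·(1.1667) + (-1)·(3.1667) + (3)·(-2.8333)) / 5 = -14/5 = -2.8
  S[B,B] = ((-0.8333)·(-0.8333) + (-0.8333)·(-0.8333) + (0.1667)·(0.1667) + (1.1667)·(1.1667) + (3.1667)·(3.1667) + (-2.8333)·(-2.8333)) / 5 = 20.8333/5 = 4.1667

S is symmetric (S[j,i] = S[i,j]). Assembling:

S = [[7.2, -2.8],
 [-2.8, 4.1667]]


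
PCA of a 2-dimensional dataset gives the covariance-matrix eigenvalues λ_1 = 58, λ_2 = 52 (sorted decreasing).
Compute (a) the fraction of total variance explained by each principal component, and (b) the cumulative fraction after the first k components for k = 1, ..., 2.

Step 1 — total variance = trace(Sigma) = Σ λ_i = 58 + 52 = 110.

Step 2 — fraction explained by component i = λ_i / Σ λ:
  PC1: 58/110 = 0.5273
  PC2: 52/110 = 0.4727

Step 3 — cumulative fraction after k components = (λ_1 + ... + λ_k) / Σ λ:
  k = 1: 58/110 = 0.5273
  k = 2: (58 + 52)/110 = 110/110 = 1

Summary (fraction, with percent):

explained: PC1 0.5273 (52.73%), PC2 0.4727 (47.27%);  cumulative: 0.5273, 1


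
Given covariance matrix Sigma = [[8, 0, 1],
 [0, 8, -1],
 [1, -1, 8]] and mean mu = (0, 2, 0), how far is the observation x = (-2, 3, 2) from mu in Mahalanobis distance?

Step 1 — centre the observation: (x - mu) = (-2, 1, 2).

Step 2 — invert Sigma (cofactor / det for 3×3, or solve directly):
  Sigma^{-1} = [[0.127, -0.002, -0.0161],
 [-0.002, 0.127, 0.0161],
 [-0.0161, 0.0161, 0.129]].

Step 3 — form the quadratic (x - mu)^T · Sigma^{-1} · (x - mu):
  Sigma^{-1} · (x - mu) = (-0.2883, 0.1633, 0.3065).
  (x - mu)^T · [Sigma^{-1} · (x - mu)] = (-2)·(-0.2883) + (1)·(0.1633) + (2)·(0.3065) = 1.3528.

Step 4 — take square root: d = √(1.3528) ≈ 1.1631.

d(x, mu) = √(1.3528) ≈ 1.1631


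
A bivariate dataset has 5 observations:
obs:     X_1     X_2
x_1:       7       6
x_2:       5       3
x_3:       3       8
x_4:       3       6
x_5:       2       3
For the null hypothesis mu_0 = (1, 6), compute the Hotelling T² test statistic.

Step 1 — sample mean vector:
  mean(X_1) = (7 + 5 + 3 + 3 + 2) / 5 = 20/5 = 4
  mean(X_2) = (6 + 3 + 8 + 6 + 3) / 5 = 26/5 = 5.2
  x̄ = (4, 5.2),  deviation x̄ - mu_0 = (4, 5.2) - (1, 6) = (3, -0.8).

Step 2 — sample covariance matrix, S[i,j] = (1/(n-1)) · Σ_k (x_{k,i} - mean_i) · (x_{k,j} - mean_j), divisor n-1 = 4:
  S[X_1,X_1] = ((3)·(3) + (1)·(1) + (-1)·(-1) + (-1)·(-1) + (-2)·(-2)) / 4 = 16/4 = 4
  S[X_1,X_2] = ((3)·(0.8) + (1)·(-2.2) + (-1)·(2.8) + (-1)·(0.8) + (-2)·(-2.2)) / 4 = 1/4 = 0.25
  S[X_2,X_2] = ((0.8)·(0.8) + (-2.2)·(-2.2) + (2.8)·(2.8) + (0.8)·(0.8) + (-2.2)·(-2.2)) / 4 = 18.8/4 = 4.7
  S = [[4, 0.25],
 [0.25, 4.7]].

Step 3 — invert S. det(S) = 4·4.7 - (0.25)² = 18.7375.
  S^{-1} = (1/det) · [[d, -b], [-b, a]] = [[0.2508, -0.0133],
 [-0.0133, 0.2135]].

Step 4 — quadratic form (x̄ - mu_0)^T · S^{-1} · (x̄ - mu_0):
  S^{-1} · (x̄ - mu_0) = (0.7632, -0.2108),
  (x̄ - mu_0)^T · [...] = (3)·(0.7632) + (-0.8)·(-0.2108) = 2.4582.

Step 5 — scale by n: T² = 5 · 2.4582 = 12.2909.

T² ≈ 12.2909


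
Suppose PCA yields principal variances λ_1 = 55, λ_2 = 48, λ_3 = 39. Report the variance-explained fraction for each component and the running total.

Step 1 — total variance = trace(Sigma) = Σ λ_i = 55 + 48 + 39 = 142.

Step 2 — fraction explained by component i = λ_i / Σ λ:
  PC1: 55/142 = 0.3873
  PC2: 48/142 = 0.338
  PC3: 39/142 = 0.2746

Step 3 — cumulative fraction after k components = (λ_1 + ... + λ_k) / Σ λ:
  k = 1: 55/142 = 0.3873
  k = 2: (55 + 48)/142 = 103/142 = 0.7254
  k = 3: (55 + 48 + 39)/142 = 142/142 = 1

Summary (fraction, with percent):

explained: PC1 0.3873 (38.73%), PC2 0.338 (33.8%), PC3 0.2746 (27.46%);  cumulative: 0.3873, 0.7254, 1


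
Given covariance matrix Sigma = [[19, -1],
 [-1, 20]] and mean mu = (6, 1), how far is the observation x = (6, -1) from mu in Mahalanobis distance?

Step 1 — centre the observation: (x - mu) = (0, -2).

Step 2 — invert Sigma. det(Sigma) = 19·20 - (-1)² = 379.
  Sigma^{-1} = (1/det) · [[d, -b], [-b, a]] = [[0.0528, 0.0026],
 [0.0026, 0.0501]].

Step 3 — form the quadratic (x - mu)^T · Sigma^{-1} · (x - mu):
  Sigma^{-1} · (x - mu) = (-0.0053, -0.1003).
  (x - mu)^T · [Sigma^{-1} · (x - mu)] = (0)·(-0.0053) + (-2)·(-0.1003) = 0.2005.

Step 4 — take square root: d = √(0.2005) ≈ 0.4478.

d(x, mu) = √(0.2005) ≈ 0.4478


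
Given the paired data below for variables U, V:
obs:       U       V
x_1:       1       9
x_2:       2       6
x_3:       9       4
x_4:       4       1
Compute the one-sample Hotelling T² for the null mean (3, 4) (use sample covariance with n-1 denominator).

Step 1 — sample mean vector:
  mean(U) = (1 + 2 + 9 + 4) / 4 = 16/4 = 4
  mean(V) = (9 + 6 + 4 + 1) / 4 = 20/4 = 5
  x̄ = (4, 5),  deviation x̄ - mu_0 = (4, 5) - (3, 4) = (1, 1).

Step 2 — sample covariance matrix, S[i,j] = (1/(n-1)) · Σ_k (x_{k,i} - mean_i) · (x_{k,j} - mean_j), divisor n-1 = 3:
  S[U,U] = ((-3)·(-3) + (-2)·(-2) + (5)·(5) + (0)·(0)) / 3 = 38/3 = 12.6667
  S[U,V] = ((-3)·(4) + (-2)·(1) + (5)·(-1) + (0)·(-4)) / 3 = -19/3 = -6.3333
  S[V,V] = ((4)·(4) + (1)·(1) + (-1)·(-1) + (-4)·(-4)) / 3 = 34/3 = 11.3333
  S = [[12.6667, -6.3333],
 [-6.3333, 11.3333]].

Step 3 — invert S. det(S) = 12.6667·11.3333 - (-6.3333)² = 103.4444.
  S^{-1} = (1/det) · [[d, -b], [-b, a]] = [[0.1096, 0.0612],
 [0.0612, 0.1224]].

Step 4 — quadratic form (x̄ - mu_0)^T · S^{-1} · (x̄ - mu_0):
  S^{-1} · (x̄ - mu_0) = (0.1708, 0.1837),
  (x̄ - mu_0)^T · [...] = (1)·(0.1708) + (1)·(0.1837) = 0.3545.

Step 5 — scale by n: T² = 4 · 0.3545 = 1.4178.

T² ≈ 1.4178


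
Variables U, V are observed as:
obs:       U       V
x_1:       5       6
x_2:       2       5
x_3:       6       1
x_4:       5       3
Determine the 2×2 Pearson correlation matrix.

Step 1 — column means:
  mean(U) = (5 + 2 + 6 + 5) / 4 = 18/4 = 4.5
  mean(V) = (6 + 5 + 1 + 3) / 4 = 15/4 = 3.75

Step 2 — sample variances and covariances s[i,j] = (1/(n-1)) · Σ_k (x_{k,i} - mean_i) · (x_{k,j} - mean_j), with n-1 = 3:
  s[U,U] = ((0.5)·(0.5) + (-2.5)·(-2.5) + (1.5)·(1.5) + (0.5)·(0.5)) / 3 = 9/3 = 3
  s[U,V] = ((0.5)·(2.25) + (-2.5)·(1.25) + (1.5)·(-2.75) + (0.5)·(-0.75)) / 3 = -6.5/3 = -2.1667
  s[V,V] = ((2.25)·(2.25) + (1.25)·(1.25) + (-2.75)·(-2.75) + (-0.75)·(-0.75)) / 3 = 14.75/3 = 4.9167
  Sample standard deviations s_i = √(s[i,i]):
  s(U) = √(3) = 1.7321
  s(V) = √(4.9167) = 2.2174

Step 3 — r_{ij} = s_{ij} / (s_i · s_j):
  r[U,U] = 1 (diagonal).
  r[U,V] = -2.1667 / (1.7321 · 2.2174) = -2.1667 / 3.8406 = -0.5642
  r[V,V] = 1 (diagonal).

R is symmetric with unit diagonal. Assembling:

R = [[1, -0.5642],
 [-0.5642, 1]]


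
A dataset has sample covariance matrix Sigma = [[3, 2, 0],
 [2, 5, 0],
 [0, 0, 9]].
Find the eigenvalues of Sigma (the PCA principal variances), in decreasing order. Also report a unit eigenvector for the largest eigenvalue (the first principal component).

Step 1 — characteristic polynomial p(λ) = det(λI - Sigma) = λ³ - tr·λ² + c_1·λ - det, where tr = trace, c_1 = sum of the principal 2×2 minors, det = det(Sigma):
  tr = 3 + 5 + 9 = 17,
  c_1 = (3·5 - (2)²) + (3·9 - (0)²) + (5·9 - (0)²) = 11 + 27 + 45 = 83,
  det = 3·(5·9 - (0)²) - (2)·((2)·9 - (0)·(0)) + (0)·((2)·(0) - 5·(0)) = 3·(45) - (2)·(18) + (0)·(0) = 99.
  So p(λ) = λ³ - 17λ² + 83λ - 99.
Step 2 — look for an integer root (rational root theorem: any rational root is an integer divisor of 99). Testing λ = 9:
  p(9) = 729 - 1377 + 747 - 99 = 0  ✓
  Dividing out (λ - 9): p(λ) = (λ - 9)(λ² - 8λ + 11).
Step 3 — remaining eigenvalues from the quadratic λ² - 8λ + 11 = 0:
  Δ = 8² - 4·11 = 64 - 44 = 20,  λ = (8 ± √20)/2 = (8 ± 4.4721)/2 ≈ 6.2361 or 1.7639.
  Sorted: λ_1 = 9,  λ_2 = 6.2361,  λ_3 = 1.7639  (check: sum = 17 = tr ✓).

Step 4 — unit eigenvector for λ_1 = 9: v spans the null space of (Sigma - λ_1 I), whose rows are
  r_1 = (-6, 2, 0),  r_2 = (2, -4, 0),  r_3 = (0, 0, 0).
  v is orthogonal to every row, so take v ∝ r_1 × r_2 = ((2)·(0) - (0)·(-4), (0)·(2) - (-6)·(0), (-6)·(-4) - (2)·(2)) = (0, 0, 20).
  Rescale (divide by 20): u = (0, 0, 1).
  ||u|| = √((0)² + (0)² + (1)²) = √(1) = 1,  v_1 = u/||u|| ≈ (0, 0, 1) (||v_1|| = 1).

λ_1 = 9,  λ_2 = 6.2361,  λ_3 = 1.7639;  v_1 ≈ (0, 0, 1)


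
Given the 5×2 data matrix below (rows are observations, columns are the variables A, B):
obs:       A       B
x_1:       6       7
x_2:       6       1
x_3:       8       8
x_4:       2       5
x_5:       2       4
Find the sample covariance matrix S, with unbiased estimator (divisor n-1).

Step 1 — column means:
  mean(A) = (6 + 6 + 8 + 2 + 2) / 5 = 24/5 = 4.8
  mean(B) = (7 + 1 + 8 + 5 + 4) / 5 = 25/5 = 5

Step 2 — sample covariance S[i,j] = (1/(n-1)) · Σ_k (x_{k,i} - mean_i) · (x_{k,j} - mean_j), with n-1 = 4.
  S[A,A] = ((1.2)·(1.2) + (1.2)·(1.2) + (3.2)·(3.2) + (-2.8)·(-2.8) + (-2.8)·(-2.8)) / 4 = 28.8/4 = 7.2
  S[A,B] = ((1.2)·(2) + (1.2)·(-4) + (3.2)·(3) + (-2.8)·(0) + (-2.8)·(-1)) / 4 = 10/4 = 2.5
  S[B,B] = ((2)·(2) + (-4)·(-4) + (3)·(3) + (0)·(0) + (-1)·(-1)) / 4 = 30/4 = 7.5

S is symmetric (S[j,i] = S[i,j]). Assembling:

S = [[7.2, 2.5],
 [2.5, 7.5]]


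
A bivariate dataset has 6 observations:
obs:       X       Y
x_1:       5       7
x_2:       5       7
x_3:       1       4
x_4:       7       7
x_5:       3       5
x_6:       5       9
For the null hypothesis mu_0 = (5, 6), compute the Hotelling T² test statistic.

Step 1 — sample mean vector:
  mean(X) = (5 + 5 + 1 + 7 + 3 + 5) / 6 = 26/6 = 4.3333
  mean(Y) = (7 + 7 + 4 + 7 + 5 + 9) / 6 = 39/6 = 6.5
  x̄ = (4.3333, 6.5),  deviation x̄ - mu_0 = (4.3333, 6.5) - (5, 6) = (-0.6667, 0.5).

Step 2 — sample covariance matrix, S[i,j] = (1/(n-1)) · Σ_k (x_{k,i} - mean_i) · (x_{k,j} - mean_j), divisor n-1 = 5:
  S[X,X] = ((0.6667)·(0.6667) + (0.6667)·(0.6667) + (-3.3333)·(-3.3333) + (2.6667)·(2.6667) + (-1.3333)·(-1.3333) + (0.6667)·(0.6667)) / 5 = 21.3333/5 = 4.2667
  S[X,Y] = ((0.6667)·(0.5) + (0.6667)·(0.5) + (-3.3333)·(-2.5) + (2.6667)·(0.5) + (-1.3333)·(-1.5) + (0.6667)·(2.5)) / 5 = 14/5 = 2.8
  S[Y,Y] = ((0.5)·(0.5) + (0.5)·(0.5) + (-2.5)·(-2.5) + (0.5)·(0.5) + (-1.5)·(-1.5) + (2.5)·(2.5)) / 5 = 15.5/5 = 3.1
  S = [[4.2667, 2.8],
 [2.8, 3.1]].

Step 3 — invert S. det(S) = 4.2667·3.1 - (2.8)² = 5.3867.
  S^{-1} = (1/det) · [[d, -b], [-b, a]] = [[0.5755, -0.5198],
 [-0.5198, 0.7921]].

Step 4 — quadratic form (x̄ - mu_0)^T · S^{-1} · (x̄ - mu_0):
  S^{-1} · (x̄ - mu_0) = (-0.6436, 0.7426),
  (x̄ - mu_0)^T · [...] = (-0.6667)·(-0.6436) + (0.5)·(0.7426) = 0.8003.

Step 5 — scale by n: T² = 6 · 0.8003 = 4.802.

T² ≈ 4.802


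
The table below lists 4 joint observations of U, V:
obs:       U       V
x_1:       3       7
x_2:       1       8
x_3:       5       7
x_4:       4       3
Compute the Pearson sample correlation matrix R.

Step 1 — column means:
  mean(U) = (3 + 1 + 5 + 4) / 4 = 13/4 = 3.25
  mean(V) = (7 + 8 + 7 + 3) / 4 = 25/4 = 6.25

Step 2 — sample variances and covariances s[i,j] = (1/(n-1)) · Σ_k (x_{k,i} - mean_i) · (x_{k,j} - mean_j), with n-1 = 3:
  s[U,U] = ((-0.25)·(-0.25) + (-2.25)·(-2.25) + (1.75)·(1.75) + (0.75)·(0.75)) / 3 = 8.75/3 = 2.9167
  s[U,V] = ((-0.25)·(0.75) + (-2.25)·(1.75) + (1.75)·(0.75) + (0.75)·(-3.25)) / 3 = -5.25/3 = -1.75
  s[V,V] = ((0.75)·(0.75) + (1.75)·(1.75) + (0.75)·(0.75) + (-3.25)·(-3.25)) / 3 = 14.75/3 = 4.9167
  Sample standard deviations s_i = √(s[i,i]):
  s(U) = √(2.9167) = 1.7078
  s(V) = √(4.9167) = 2.2174

Step 3 — r_{ij} = s_{ij} / (s_i · s_j):
  r[U,U] = 1 (diagonal).
  r[U,V] = -1.75 / (1.7078 · 2.2174) = -1.75 / 3.7869 = -0.4621
  r[V,V] = 1 (diagonal).

R is symmetric with unit diagonal. Assembling:

R = [[1, -0.4621],
 [-0.4621, 1]]


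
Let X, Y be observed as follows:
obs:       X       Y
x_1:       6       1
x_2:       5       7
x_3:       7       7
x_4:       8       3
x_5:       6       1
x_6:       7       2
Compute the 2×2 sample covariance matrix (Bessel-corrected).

Step 1 — column means:
  mean(X) = (6 + 5 + 7 + 8 + 6 + 7) / 6 = 39/6 = 6.5
  mean(Y) = (1 + 7 + 7 + 3 + 1 + 2) / 6 = 21/6 = 3.5

Step 2 — sample covariance S[i,j] = (1/(n-1)) · Σ_k (x_{k,i} - mean_i) · (x_{k,j} - mean_j), with n-1 = 5.
  S[X,X] = ((-0.5)·(-0.5) + (-1.5)·(-1.5) + (0.5)·(0.5) + (1.5)·(1.5) + (-0.5)·(-0.5) + (0.5)·(0.5)) / 5 = 5.5/5 = 1.1
  S[X,Y] = ((-0.5)·(-2.5) + (-1.5)·(3.5) + (0.5)·(3.5) + (1.5)·(-0.5) + (-0.5)·(-2.5) + (0.5)·(-1.5)) / 5 = -2.5/5 = -0.5
  S[Y,Y] = ((-2.5)·(-2.5) + (3.5)·(3.5) + (3.5)·(3.5) + (-0.5)·(-0.5) + (-2.5)·(-2.5) + (-1.5)·(-1.5)) / 5 = 39.5/5 = 7.9

S is symmetric (S[j,i] = S[i,j]). Assembling:

S = [[1.1, -0.5],
 [-0.5, 7.9]]


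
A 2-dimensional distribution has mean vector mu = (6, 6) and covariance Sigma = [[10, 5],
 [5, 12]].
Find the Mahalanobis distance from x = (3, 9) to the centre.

Step 1 — centre the observation: (x - mu) = (-3, 3).

Step 2 — invert Sigma. det(Sigma) = 10·12 - (5)² = 95.
  Sigma^{-1} = (1/det) · [[d, -b], [-b, a]] = [[0.1263, -0.0526],
 [-0.0526, 0.1053]].

Step 3 — form the quadratic (x - mu)^T · Sigma^{-1} · (x - mu):
  Sigma^{-1} · (x - mu) = (-0.5368, 0.4737).
  (x - mu)^T · [Sigma^{-1} · (x - mu)] = (-3)·(-0.5368) + (3)·(0.4737) = 3.0316.

Step 4 — take square root: d = √(3.0316) ≈ 1.7411.

d(x, mu) = √(3.0316) ≈ 1.7411


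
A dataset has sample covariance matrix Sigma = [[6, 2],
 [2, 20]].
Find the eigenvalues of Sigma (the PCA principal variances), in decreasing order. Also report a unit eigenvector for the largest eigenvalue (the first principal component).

Step 1 — characteristic polynomial of 2×2 Sigma:
  det(Sigma - λI) = λ² - trace · λ + det = 0.
  trace = 6 + 20 = 26, det = 6·20 - (2)² = 116.
Step 2 — discriminant:
  Δ = trace² - 4·det = 676 - 464 = 212.
Step 3 — eigenvalues:
  λ = (trace ± √Δ)/2 = (26 ± 14.5602)/2,
  λ_1 = 20.2801,  λ_2 = 5.7199.

Step 4 — unit eigenvector for λ_1: solve (Sigma - λ_1 I)v = 0. First row:
  (6 - 20.2801)·v_x + (2)·v_y = 0, i.e. (-14.2801)·v_x + (2)·v_y = 0,
  so v ∝ (b, λ_1 - a) = (2, 14.2801) = u.
  ||u|| = √((2)² + (14.2801)²) = √(207.9215) ≈ 14.4195,
  v_1 = u/||u|| ≈ (0.1387, 0.9903) (||v_1|| = 1).

λ_1 = 20.2801,  λ_2 = 5.7199;  v_1 ≈ (0.1387, 0.9903)


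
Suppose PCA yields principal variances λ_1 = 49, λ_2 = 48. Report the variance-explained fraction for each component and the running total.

Step 1 — total variance = trace(Sigma) = Σ λ_i = 49 + 48 = 97.

Step 2 — fraction explained by component i = λ_i / Σ λ:
  PC1: 49/97 = 0.5052
  PC2: 48/97 = 0.4948

Step 3 — cumulative fraction after k components = (λ_1 + ... + λ_k) / Σ λ:
  k = 1: 49/97 = 0.5052
  k = 2: (49 + 48)/97 = 97/97 = 1

Summary (fraction, with percent):

explained: PC1 0.5052 (50.52%), PC2 0.4948 (49.48%);  cumulative: 0.5052, 1


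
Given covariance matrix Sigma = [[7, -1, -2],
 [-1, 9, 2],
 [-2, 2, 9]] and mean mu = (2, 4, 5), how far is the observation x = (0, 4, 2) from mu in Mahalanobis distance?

Step 1 — centre the observation: (x - mu) = (-2, 0, -3).

Step 2 — invert Sigma (cofactor / det for 3×3, or solve directly):
  Sigma^{-1} = [[0.1534, 0.01, 0.0319],
 [0.01, 0.1175, -0.0239],
 [0.0319, -0.0239, 0.1235]].

Step 3 — form the quadratic (x - mu)^T · Sigma^{-1} · (x - mu):
  Sigma^{-1} · (x - mu) = (-0.4024, 0.0518, -0.4343).
  (x - mu)^T · [Sigma^{-1} · (x - mu)] = (-2)·(-0.4024) + (0)·(0.0518) + (-3)·(-0.4343) = 2.1076.

Step 4 — take square root: d = √(2.1076) ≈ 1.4517.

d(x, mu) = √(2.1076) ≈ 1.4517


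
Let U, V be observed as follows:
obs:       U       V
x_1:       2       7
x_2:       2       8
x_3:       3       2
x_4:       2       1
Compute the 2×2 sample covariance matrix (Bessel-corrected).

Step 1 — column means:
  mean(U) = (2 + 2 + 3 + 2) / 4 = 9/4 = 2.25
  mean(V) = (7 + 8 + 2 + 1) / 4 = 18/4 = 4.5

Step 2 — sample covariance S[i,j] = (1/(n-1)) · Σ_k (x_{k,i} - mean_i) · (x_{k,j} - mean_j), with n-1 = 3.
  S[U,U] = ((-0.25)·(-0.25) + (-0.25)·(-0.25) + (0.75)·(0.75) + (-0.25)·(-0.25)) / 3 = 0.75/3 = 0.25
  S[U,V] = ((-0.25)·(2.5) + (-0.25)·(3.5) + (0.75)·(-2.5) + (-0.25)·(-3.5)) / 3 = -2.5/3 = -0.8333
  S[V,V] = ((2.5)·(2.5) + (3.5)·(3.5) + (-2.5)·(-2.5) + (-3.5)·(-3.5)) / 3 = 37/3 = 12.3333

S is symmetric (S[j,i] = S[i,j]). Assembling:

S = [[0.25, -0.8333],
 [-0.8333, 12.3333]]


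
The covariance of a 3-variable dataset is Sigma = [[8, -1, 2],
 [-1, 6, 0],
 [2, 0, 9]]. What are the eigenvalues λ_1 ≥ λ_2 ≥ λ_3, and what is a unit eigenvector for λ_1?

Step 1 — characteristic polynomial p(λ) = det(λI - Sigma) = λ³ - tr·λ² + c_1·λ - det, where tr = trace, c_1 = sum of the principal 2×2 minors, det = det(Sigma):
  tr = 8 + 6 + 9 = 23,
  c_1 = (8·6 - (-1)²) + (8·9 - (2)²) + (6·9 - (0)²) = 47 + 68 + 54 = 169,
  det = 8·(6·9 - (0)²) - (-1)·((-1)·9 - (0)·(2)) + (2)·((-1)·(0) - 6·(2)) = 8·(54) - (-1)·(-9) + (2)·(-12) = 399.
  So p(λ) = λ³ - 23λ² + 169λ - 399.
Step 2 — look for an integer root (rational root theorem: any rational root is an integer divisor of 399). Testing λ = 7:
  p(7) = 343 - 1127 + 1183 - 399 = 0  ✓
  Dividing out (λ - 7): p(λ) = (λ - 7)(λ² - 16λ + 57).
Step 3 — remaining eigenvalues from the quadratic λ² - 16λ + 57 = 0:
  Δ = 16² - 4·57 = 256 - 228 = 28,  λ = (16 ± √28)/2 = (16 ± 5.2915)/2 ≈ 10.6458 or 5.3542.
  Sorted: λ_1 = 10.6458,  λ_2 = 7,  λ_3 = 5.3542  (check: sum = 23 = tr ✓).

Step 4 — unit eigenvector for λ_1 ≈ 10.6458: v spans the null space of (Sigma - λ_1 I), whose rows are
  r_1 = (-2.6458, -1, 2),  r_2 = (-1, -4.6458, 0),  r_3 = (2, 0, -1.6458).
  v is orthogonal to every row, so take v ∝ r_1 × r_2 = ((-1)·(0) - (2)·(-4.6458), (2)·(-1) - (-2.6458)·(0), (-2.6458)·(-4.6458) - (-1)·(-1)) ≈ (9.2915, -2, 11.2915).
  Let u = (9.2915, -2, 11.2915).
  ||u|| = √((9.2915)² + (-2)² + (11.2915)²) = √(217.8301) ≈ 14.7591,  v_1 = u/||u|| ≈ (0.6295, -0.1355, 0.7651) (||v_1|| = 1).

λ_1 = 10.6458,  λ_2 = 7,  λ_3 = 5.3542;  v_1 ≈ (0.6295, -0.1355, 0.7651)


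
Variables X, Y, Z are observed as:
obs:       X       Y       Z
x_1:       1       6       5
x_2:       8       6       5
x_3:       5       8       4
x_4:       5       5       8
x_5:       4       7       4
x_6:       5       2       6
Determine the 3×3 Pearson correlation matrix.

Step 1 — column means:
  mean(X) = (1 + 8 + 5 + 5 + 4 + 5) / 6 = 28/6 = 4.6667
  mean(Y) = (6 + 6 + 8 + 5 + 7 + 2) / 6 = 34/6 = 5.6667
  mean(Z) = (5 + 5 + 4 + 8 + 4 + 6) / 6 = 32/6 = 5.3333

Step 2 — sample variances and covariances s[i,j] = (1/(n-1)) · Σ_k (x_{k,i} - mean_i) · (x_{k,j} - mean_j), with n-1 = 5:
  s[X,X] = ((-3.6667)·(-3.6667) + (3.3333)·(3.3333) + (0.3333)·(0.3333) + (0.3333)·(0.3333) + (-0.6667)·(-0.6667) + (0.3333)·(0.3333)) / 5 = 25.3333/5 = 5.0667
  s[X,Y] = ((-3.6667)·(0.3333) + (3.3333)·(0.3333) + (0.3333)·(2.3333) + (0.3333)·(-0.6667) + (-0.6667)·(1.3333) + (0.3333)·(-3.6667)) / 5 = -1.6667/5 = -0.3333
  s[X,Z] = ((-3.6667)·(-0.3333) + (3.3333)·(-0.3333) + (0.3333)·(-1.3333) + (0.3333)·(2.6667) + (-0.6667)·(-1.3333) + (0.3333)·(0.6667)) / 5 = 1.6667/5 = 0.3333
  s[Y,Y] = ((0.3333)·(0.3333) + (0.3333)·(0.3333) + (2.3333)·(2.3333) + (-0.6667)·(-0.6667) + (1.3333)·(1.3333) + (-3.6667)·(-3.6667)) / 5 = 21.3333/5 = 4.2667
  s[Y,Z] = ((0.3333)·(-0.3333) + (0.3333)·(-0.3333) + (2.3333)·(-1.3333) + (-0.6667)·(2.6667) + (1.3333)·(-1.3333) + (-3.6667)·(0.6667)) / 5 = -9.3333/5 = -1.8667
  s[Z,Z] = ((-0.3333)·(-0.3333) + (-0.3333)·(-0.3333) + (-1.3333)·(-1.3333) + (2.6667)·(2.6667) + (-1.3333)·(-1.3333) + (0.6667)·(0.6667)) / 5 = 11.3333/5 = 2.2667
  Sample standard deviations s_i = √(s[i,i]):
  s(X) = √(5.0667) = 2.2509
  s(Y) = √(4.2667) = 2.0656
  s(Z) = √(2.2667) = 1.5055

Step 3 — r_{ij} = s_{ij} / (s_i · s_j):
  r[X,X] = 1 (diagonal).
  r[X,Y] = -0.3333 / (2.2509 · 2.0656) = -0.3333 / 4.6495 = -0.0717
  r[X,Z] = 0.3333 / (2.2509 · 1.5055) = 0.3333 / 3.3889 = 0.0984
  r[Y,Y] = 1 (diagonal).
  r[Y,Z] = -1.8667 / (2.0656 · 1.5055) = -1.8667 / 3.1098 = -0.6002
  r[Z,Z] = 1 (diagonal).

R is symmetric with unit diagonal. Assembling:

R = [[1, -0.0717, 0.0984],
 [-0.0717, 1, -0.6002],
 [0.0984, -0.6002, 1]]


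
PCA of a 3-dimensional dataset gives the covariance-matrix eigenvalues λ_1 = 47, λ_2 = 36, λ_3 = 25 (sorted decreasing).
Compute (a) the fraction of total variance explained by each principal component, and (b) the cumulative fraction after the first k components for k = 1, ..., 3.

Step 1 — total variance = trace(Sigma) = Σ λ_i = 47 + 36 + 25 = 108.

Step 2 — fraction explained by component i = λ_i / Σ λ:
  PC1: 47/108 = 0.4352
  PC2: 36/108 = 0.3333
  PC3: 25/108 = 0.2315

Step 3 — cumulative fraction after k components = (λ_1 + ... + λ_k) / Σ λ:
  k = 1: 47/108 = 0.4352
  k = 2: (47 + 36)/108 = 83/108 = 0.7685
  k = 3: (47 + 36 + 25)/108 = 108/108 = 1

Summary (fraction, with percent):

explained: PC1 0.4352 (43.52%), PC2 0.3333 (33.33%), PC3 0.2315 (23.15%);  cumulative: 0.4352, 0.7685, 1


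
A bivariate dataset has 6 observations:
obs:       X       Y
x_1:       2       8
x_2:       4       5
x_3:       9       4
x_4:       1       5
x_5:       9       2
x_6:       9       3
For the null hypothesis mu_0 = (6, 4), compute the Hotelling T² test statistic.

Step 1 — sample mean vector:
  mean(X) = (2 + 4 + 9 + 1 + 9 + 9) / 6 = 34/6 = 5.6667
  mean(Y) = (8 + 5 + 4 + 5 + 2 + 3) / 6 = 27/6 = 4.5
  x̄ = (5.6667, 4.5),  deviation x̄ - mu_0 = (5.6667, 4.5) - (6, 4) = (-0.3333, 0.5).

Step 2 — sample covariance matrix, S[i,j] = (1/(n-1)) · Σ_k (x_{k,i} - mean_i) · (x_{k,j} - mean_j), divisor n-1 = 5:
  S[X,X] = ((-3.6667)·(-3.6667) + (-1.6667)·(-1.6667) + (3.3333)·(3.3333) + (-4.6667)·(-4.6667) + (3.3333)·(3.3333) + (3.3333)·(3.3333)) / 5 = 71.3333/5 = 14.2667
  S[X,Y] = ((-3.6667)·(3.5) + (-1.6667)·(0.5) + (3.3333)·(-0.5) + (-4.6667)·(0.5) + (3.3333)·(-2.5) + (3.3333)·(-1.5)) / 5 = -31/5 = -6.2
  S[Y,Y] = ((3.5)·(3.5) + (0.5)·(0.5) + (-0.5)·(-0.5) + (0.5)·(0.5) + (-2.5)·(-2.5) + (-1.5)·(-1.5)) / 5 = 21.5/5 = 4.3
  S = [[14.2667, -6.2],
 [-6.2, 4.3]].

Step 3 — invert S. det(S) = 14.2667·4.3 - (-6.2)² = 22.9067.
  S^{-1} = (1/det) · [[d, -b], [-b, a]] = [[0.1877, 0.2707],
 [0.2707, 0.6228]].

Step 4 — quadratic form (x̄ - mu_0)^T · S^{-1} · (x̄ - mu_0):
  S^{-1} · (x̄ - mu_0) = (0.0728, 0.2212),
  (x̄ - mu_0)^T · [...] = (-0.3333)·(0.0728) + (0.5)·(0.2212) = 0.0863.

Step 5 — scale by n: T² = 6 · 0.0863 = 0.518.

T² ≈ 0.518


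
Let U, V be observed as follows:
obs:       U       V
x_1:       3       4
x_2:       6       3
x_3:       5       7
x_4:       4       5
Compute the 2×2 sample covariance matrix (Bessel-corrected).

Step 1 — column means:
  mean(U) = (3 + 6 + 5 + 4) / 4 = 18/4 = 4.5
  mean(V) = (4 + 3 + 7 + 5) / 4 = 19/4 = 4.75

Step 2 — sample covariance S[i,j] = (1/(n-1)) · Σ_k (x_{k,i} - mean_i) · (x_{k,j} - mean_j), with n-1 = 3.
  S[U,U] = ((-1.5)·(-1.5) + (1.5)·(1.5) + (0.5)·(0.5) + (-0.5)·(-0.5)) / 3 = 5/3 = 1.6667
  S[U,V] = ((-1.5)·(-0.75) + (1.5)·(-1.75) + (0.5)·(2.25) + (-0.5)·(0.25)) / 3 = -0.5/3 = -0.1667
  S[V,V] = ((-0.75)·(-0.75) + (-1.75)·(-1.75) + (2.25)·(2.25) + (0.25)·(0.25)) / 3 = 8.75/3 = 2.9167

S is symmetric (S[j,i] = S[i,j]). Assembling:

S = [[1.6667, -0.1667],
 [-0.1667, 2.9167]]


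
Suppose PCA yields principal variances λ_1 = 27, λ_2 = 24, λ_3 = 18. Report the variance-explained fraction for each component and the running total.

Step 1 — total variance = trace(Sigma) = Σ λ_i = 27 + 24 + 18 = 69.

Step 2 — fraction explained by component i = λ_i / Σ λ:
  PC1: 27/69 = 0.3913
  PC2: 24/69 = 0.3478
  PC3: 18/69 = 0.2609

Step 3 — cumulative fraction after k components = (λ_1 + ... + λ_k) / Σ λ:
  k = 1: 27/69 = 0.3913
  k = 2: (27 + 24)/69 = 51/69 = 0.7391
  k = 3: (27 + 24 + 18)/69 = 69/69 = 1

Summary (fraction, with percent):

explained: PC1 0.3913 (39.13%), PC2 0.3478 (34.78%), PC3 0.2609 (26.09%);  cumulative: 0.3913, 0.7391, 1


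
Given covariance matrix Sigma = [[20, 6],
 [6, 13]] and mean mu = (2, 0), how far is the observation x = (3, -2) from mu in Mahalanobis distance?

Step 1 — centre the observation: (x - mu) = (1, -2).

Step 2 — invert Sigma. det(Sigma) = 20·13 - (6)² = 224.
  Sigma^{-1} = (1/det) · [[d, -b], [-b, a]] = [[0.058, -0.0268],
 [-0.0268, 0.0893]].

Step 3 — form the quadratic (x - mu)^T · Sigma^{-1} · (x - mu):
  Sigma^{-1} · (x - mu) = (0.1116, -0.2054).
  (x - mu)^T · [Sigma^{-1} · (x - mu)] = (1)·(0.1116) + (-2)·(-0.2054) = 0.5223.

Step 4 — take square root: d = √(0.5223) ≈ 0.7227.

d(x, mu) = √(0.5223) ≈ 0.7227


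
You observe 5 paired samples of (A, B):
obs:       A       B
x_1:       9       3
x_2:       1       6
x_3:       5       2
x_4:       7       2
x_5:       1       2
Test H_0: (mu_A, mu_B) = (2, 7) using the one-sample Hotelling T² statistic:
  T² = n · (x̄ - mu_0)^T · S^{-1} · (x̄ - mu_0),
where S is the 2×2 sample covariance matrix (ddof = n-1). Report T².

Step 1 — sample mean vector:
  mean(A) = (9 + 1 + 5 + 7 + 1) / 5 = 23/5 = 4.6
  mean(B) = (3 + 6 + 2 + 2 + 2) / 5 = 15/5 = 3
  x̄ = (4.6, 3),  deviation x̄ - mu_0 = (4.6, 3) - (2, 7) = (2.6, -4).

Step 2 — sample covariance matrix, S[i,j] = (1/(n-1)) · Σ_k (x_{k,i} - mean_i) · (x_{k,j} - mean_j), divisor n-1 = 4:
  S[A,A] = ((4.4)·(4.4) + (-3.6)·(-3.6) + (0.4)·(0.4) + (2.4)·(2.4) + (-3.6)·(-3.6)) / 4 = 51.2/4 = 12.8
  S[A,B] = ((4.4)·(0) + (-3.6)·(3) + (0.4)·(-1) + (2.4)·(-1) + (-3.6)·(-1)) / 4 = -10/4 = -2.5
  S[B,B] = ((0)·(0) + (3)·(3) + (-1)·(-1) + (-1)·(-1) + (-1)·(-1)) / 4 = 12/4 = 3
  S = [[12.8, -2.5],
 [-2.5, 3]].

Step 3 — invert S. det(S) = 12.8·3 - (-2.5)² = 32.15.
  S^{-1} = (1/det) · [[d, -b], [-b, a]] = [[0.0933, 0.0778],
 [0.0778, 0.3981]].

Step 4 — quadratic form (x̄ - mu_0)^T · S^{-1} · (x̄ - mu_0):
  S^{-1} · (x̄ - mu_0) = (-0.0684, -1.3904),
  (x̄ - mu_0)^T · [...] = (2.6)·(-0.0684) + (-4)·(-1.3904) = 5.3835.

Step 5 — scale by n: T² = 5 · 5.3835 = 26.9176.

T² ≈ 26.9176


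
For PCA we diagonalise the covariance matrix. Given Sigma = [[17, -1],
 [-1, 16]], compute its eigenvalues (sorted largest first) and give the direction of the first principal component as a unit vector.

Step 1 — characteristic polynomial of 2×2 Sigma:
  det(Sigma - λI) = λ² - trace · λ + det = 0.
  trace = 17 + 16 = 33, det = 17·16 - (-1)² = 271.
Step 2 — discriminant:
  Δ = trace² - 4·det = 1089 - 1084 = 5.
Step 3 — eigenvalues:
  λ = (trace ± √Δ)/2 = (33 ± 2.2361)/2,
  λ_1 = 17.618,  λ_2 = 15.382.

Step 4 — unit eigenvector for λ_1: solve (Sigma - λ_1 I)v = 0. First row:
  (17 - 17.618)·v_x + (-1)·v_y = 0, i.e. (-0.618)·v_x + (-1)·v_y = 0,
  so v ∝ (b, λ_1 - a) = (-1, 0.618); multiply by -1 so the first entry is positive: u = (1, -0.618).
  ||u|| = √((1)² + (-0.618)²) = √(1.382) ≈ 1.1756,
  v_1 = u/||u|| ≈ (0.8507, -0.5257) (||v_1|| = 1).

λ_1 = 17.618,  λ_2 = 15.382;  v_1 ≈ (0.8507, -0.5257)


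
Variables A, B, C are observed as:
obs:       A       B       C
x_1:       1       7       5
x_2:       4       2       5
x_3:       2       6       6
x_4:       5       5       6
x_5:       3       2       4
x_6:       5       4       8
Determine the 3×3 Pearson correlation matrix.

Step 1 — column means:
  mean(A) = (1 + 4 + 2 + 5 + 3 + 5) / 6 = 20/6 = 3.3333
  mean(B) = (7 + 2 + 6 + 5 + 2 + 4) / 6 = 26/6 = 4.3333
  mean(C) = (5 + 5 + 6 + 6 + 4 + 8) / 6 = 34/6 = 5.6667

Step 2 — sample variances and covariances s[i,j] = (1/(n-1)) · Σ_k (x_{k,i} - mean_i) · (x_{k,j} - mean_j), with n-1 = 5:
  s[A,A] = ((-2.3333)·(-2.3333) + (0.6667)·(0.6667) + (-1.3333)·(-1.3333) + (1.6667)·(1.6667) + (-0.3333)·(-0.3333) + (1.6667)·(1.6667)) / 5 = 13.3333/5 = 2.6667
  s[A,B] = ((-2.3333)·(2.6667) + (0.6667)·(-2.3333) + (-1.3333)·(1.6667) + (1.6667)·(0.6667) + (-0.3333)·(-2.3333) + (1.6667)·(-0.3333)) / 5 = -8.6667/5 = -1.7333
  s[A,C] = ((-2.3333)·(-0.6667) + (0.6667)·(-0.6667) + (-1.3333)·(0.3333) + (1.6667)·(0.3333) + (-0.3333)·(-1.6667) + (1.6667)·(2.3333)) / 5 = 5.6667/5 = 1.1333
  s[B,B] = ((2.6667)·(2.6667) + (-2.3333)·(-2.3333) + (1.6667)·(1.6667) + (0.6667)·(0.6667) + (-2.3333)·(-2.3333) + (-0.3333)·(-0.3333)) / 5 = 21.3333/5 = 4.2667
  s[B,C] = ((2.6667)·(-0.6667) + (-2.3333)·(-0.6667) + (1.6667)·(0.3333) + (0.6667)·(0.3333) + (-2.3333)·(-1.6667) + (-0.3333)·(2.3333)) / 5 = 3.6667/5 = 0.7333
  s[C,C] = ((-0.6667)·(-0.6667) + (-0.6667)·(-0.6667) + (0.3333)·(0.3333) + (0.3333)·(0.3333) + (-1.6667)·(-1.6667) + (2.3333)·(2.3333)) / 5 = 9.3333/5 = 1.8667
  Sample standard deviations s_i = √(s[i,i]):
  s(A) = √(2.6667) = 1.633
  s(B) = √(4.2667) = 2.0656
  s(C) = √(1.8667) = 1.3663

Step 3 — r_{ij} = s_{ij} / (s_i · s_j):
  r[A,A] = 1 (diagonal).
  r[A,B] = -1.7333 / (1.633 · 2.0656) = -1.7333 / 3.3731 = -0.5139
  r[A,C] = 1.1333 / (1.633 · 1.3663) = 1.1333 / 2.2311 = 0.508
  r[B,B] = 1 (diagonal).
  r[B,C] = 0.7333 / (2.0656 · 1.3663) = 0.7333 / 2.8221 = 0.2599
  r[C,C] = 1 (diagonal).

R is symmetric with unit diagonal. Assembling:

R = [[1, -0.5139, 0.508],
 [-0.5139, 1, 0.2599],
 [0.508, 0.2599, 1]]


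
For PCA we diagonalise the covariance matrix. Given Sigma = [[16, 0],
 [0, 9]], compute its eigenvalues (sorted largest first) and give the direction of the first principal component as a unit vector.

Step 1 — characteristic polynomial of 2×2 Sigma:
  det(Sigma - λI) = λ² - trace · λ + det = 0.
  trace = 16 + 9 = 25, det = 16·9 - (0)² = 144.
Step 2 — discriminant:
  Δ = trace² - 4·det = 625 - 576 = 49.
Step 3 — eigenvalues:
  λ = (trace ± √Δ)/2 = (25 ± 7)/2,
  λ_1 = 16,  λ_2 = 9.

Step 4 — unit eigenvector for λ_1: Sigma is diagonal, so its eigenvectors are the coordinate axes. λ_1 = 16 is the diagonal entry on the first coordinate axis, hence
  v_1 = (1, 0) (||v_1|| = 1).

λ_1 = 16,  λ_2 = 9;  v_1 ≈ (1, 0)


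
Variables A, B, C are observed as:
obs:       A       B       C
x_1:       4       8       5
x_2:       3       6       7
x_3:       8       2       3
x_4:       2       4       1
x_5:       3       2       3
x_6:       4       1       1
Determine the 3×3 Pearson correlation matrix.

Step 1 — column means:
  mean(A) = (4 + 3 + 8 + 2 + 3 + 4) / 6 = 24/6 = 4
  mean(B) = (8 + 6 + 2 + 4 + 2 + 1) / 6 = 23/6 = 3.8333
  mean(C) = (5 + 7 + 3 + 1 + 3 + 1) / 6 = 20/6 = 3.3333

Step 2 — sample variances and covariances s[i,j] = (1/(n-1)) · Σ_k (x_{k,i} - mean_i) · (x_{k,j} - mean_j), with n-1 = 5:
  s[A,A] = ((0)·(0) + (-1)·(-1) + (4)·(4) + (-2)·(-2) + (-1)·(-1) + (0)·(0)) / 5 = 22/5 = 4.4
  s[A,B] = ((0)·(4.1667) + (-1)·(2.1667) + (4)·(-1.8333) + (-2)·(0.1667) + (-1)·(-1.8333) + (0)·(-2.8333)) / 5 = -8/5 = -1.6
  s[A,C] = ((0)·(1.6667) + (-1)·(3.6667) + (4)·(-0.3333) + (-2)·(-2.3333) + (-1)·(-0.3333) + (0)·(-2.3333)) / 5 = 0/5 = 0
  s[B,B] = ((4.1667)·(4.1667) + (2.1667)·(2.1667) + (-1.8333)·(-1.8333) + (0.1667)·(0.1667) + (-1.8333)·(-1.8333) + (-2.8333)·(-2.8333)) / 5 = 36.8333/5 = 7.3667
  s[B,C] = ((4.1667)·(1.6667) + (2.1667)·(3.6667) + (-1.8333)·(-0.3333) + (0.1667)·(-2.3333) + (-1.8333)·(-0.3333) + (-2.8333)·(-2.3333)) / 5 = 22.3333/5 = 4.4667
  s[C,C] = ((1.6667)·(1.6667) + (3.6667)·(3.6667) + (-0.3333)·(-0.3333) + (-2.3333)·(-2.3333) + (-0.3333)·(-0.3333) + (-2.3333)·(-2.3333)) / 5 = 27.3333/5 = 5.4667
  Sample standard deviations s_i = √(s[i,i]):
  s(A) = √(4.4) = 2.0976
  s(B) = √(7.3667) = 2.7142
  s(C) = √(5.4667) = 2.3381

Step 3 — r_{ij} = s_{ij} / (s_i · s_j):
  r[A,A] = 1 (diagonal).
  r[A,B] = -1.6 / (2.0976 · 2.7142) = -1.6 / 5.6933 = -0.281
  r[A,C] = 0 / (2.0976 · 2.3381) = 0 / 4.9044 = 0
  r[B,B] = 1 (diagonal).
  r[B,C] = 4.4667 / (2.7142 · 2.3381) = 4.4667 / 6.346 = 0.7039
  r[C,C] = 1 (diagonal).

R is symmetric with unit diagonal. Assembling:

R = [[1, -0.281, 0],
 [-0.281, 1, 0.7039],
 [0, 0.7039, 1]]


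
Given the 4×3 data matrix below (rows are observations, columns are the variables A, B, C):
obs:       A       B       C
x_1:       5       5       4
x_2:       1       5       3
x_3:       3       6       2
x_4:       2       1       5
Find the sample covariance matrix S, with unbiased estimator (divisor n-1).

Step 1 — column means:
  mean(A) = (5 + 1 + 3 + 2) / 4 = 11/4 = 2.75
  mean(B) = (5 + 5 + 6 + 1) / 4 = 17/4 = 4.25
  mean(C) = (4 + 3 + 2 + 5) / 4 = 14/4 = 3.5

Step 2 — sample covariance S[i,j] = (1/(n-1)) · Σ_k (x_{k,i} - mean_i) · (x_{k,j} - mean_j), with n-1 = 3.
  S[A,A] = ((2.25)·(2.25) + (-1.75)·(-1.75) + (0.25)·(0.25) + (-0.75)·(-0.75)) / 3 = 8.75/3 = 2.9167
  S[A,B] = ((2.25)·(0.75) + (-1.75)·(0.75) + (0.25)·(1.75) + (-0.75)·(-3.25)) / 3 = 3.25/3 = 1.0833
  S[A,C] = ((2.25)·(0.5) + (-1.75)·(-0.5) + (0.25)·(-1.5) + (-0.75)·(1.5)) / 3 = 0.5/3 = 0.1667
  S[B,B] = ((0.75)·(0.75) + (0.75)·(0.75) + (1.75)·(1.75) + (-3.25)·(-3.25)) / 3 = 14.75/3 = 4.9167
  S[B,C] = ((0.75)·(0.5) + (0.75)·(-0.5) + (1.75)·(-1.5) + (-3.25)·(1.5)) / 3 = -7.5/3 = -2.5
  S[C,C] = ((0.5)·(0.5) + (-0.5)·(-0.5) + (-1.5)·(-1.5) + (1.5)·(1.5)) / 3 = 5/3 = 1.6667

S is symmetric (S[j,i] = S[i,j]). Assembling:

S = [[2.9167, 1.0833, 0.1667],
 [1.0833, 4.9167, -2.5],
 [0.1667, -2.5, 1.6667]]
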